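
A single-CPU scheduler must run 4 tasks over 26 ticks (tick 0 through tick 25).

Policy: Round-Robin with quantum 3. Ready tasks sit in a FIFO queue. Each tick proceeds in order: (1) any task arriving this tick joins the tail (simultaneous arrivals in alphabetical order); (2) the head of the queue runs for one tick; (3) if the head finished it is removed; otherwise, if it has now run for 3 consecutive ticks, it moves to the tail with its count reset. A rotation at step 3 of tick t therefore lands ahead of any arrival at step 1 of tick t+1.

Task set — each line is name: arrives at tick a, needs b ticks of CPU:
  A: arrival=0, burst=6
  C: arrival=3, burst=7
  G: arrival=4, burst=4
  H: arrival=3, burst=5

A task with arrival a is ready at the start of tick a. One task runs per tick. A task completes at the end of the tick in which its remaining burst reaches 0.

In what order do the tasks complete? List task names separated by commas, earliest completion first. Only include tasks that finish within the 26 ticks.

completion order = A, H, G, C

t=0: queue=[A] q_used=0 → run A
t=1: queue=[A] q_used=1 → run A
t=2: queue=[A] q_used=2 → run A
t=3: queue=[A,C,H] q_used=0 → run A
t=4: queue=[A,C,H,G] q_used=1 → run A
t=5: queue=[A,C,H,G] q_used=2 → run A
t=6: queue=[C,H,G] q_used=0 → run C
t=7: queue=[C,H,G] q_used=1 → run C
t=8: queue=[C,H,G] q_used=2 → run C
t=9: queue=[H,G,C] q_used=0 → run H
t=10: queue=[H,G,C] q_used=1 → run H
t=11: queue=[H,G,C] q_used=2 → run H
t=12: queue=[G,C,H] q_used=0 → run G
t=13: queue=[G,C,H] q_used=1 → run G
t=14: queue=[G,C,H] q_used=2 → run G
t=15: queue=[C,H,G] q_used=0 → run C
t=16: queue=[C,H,G] q_used=1 → run C
t=17: queue=[C,H,G] q_used=2 → run C
t=18: queue=[H,G,C] q_used=0 → run H
t=19: queue=[H,G,C] q_used=1 → run H
t=20: queue=[G,C] q_used=0 → run G
t=21: queue=[C] q_used=0 → run C
t=22: (idle)
t=23: (idle)
t=24: (idle)
t=25: (idle)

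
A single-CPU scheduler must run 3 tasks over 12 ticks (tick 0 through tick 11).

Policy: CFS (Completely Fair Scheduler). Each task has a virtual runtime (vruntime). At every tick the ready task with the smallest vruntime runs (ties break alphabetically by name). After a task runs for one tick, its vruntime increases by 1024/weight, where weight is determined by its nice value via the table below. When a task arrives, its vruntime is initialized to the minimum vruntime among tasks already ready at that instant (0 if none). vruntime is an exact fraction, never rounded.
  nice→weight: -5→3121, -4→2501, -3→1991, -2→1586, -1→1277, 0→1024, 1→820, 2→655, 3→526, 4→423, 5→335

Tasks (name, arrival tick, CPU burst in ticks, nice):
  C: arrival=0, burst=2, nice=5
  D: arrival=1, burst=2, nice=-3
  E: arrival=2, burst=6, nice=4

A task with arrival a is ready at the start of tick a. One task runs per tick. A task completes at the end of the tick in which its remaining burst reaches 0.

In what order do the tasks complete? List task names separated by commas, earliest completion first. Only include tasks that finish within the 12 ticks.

t=0: vr[C=0] → run C
t=1: vr[C=1024/335 D=1024/335] → run C
t=2: vr[D=1024/335 E=1024/335] → run D
t=3: vr[D=2381824/666985 E=1024/335] → run E
t=4: vr[D=2381824/666985 E=776192/141705] → run D
t=5: vr[E=776192/141705] → run E
t=6: vr[E=1119232/141705] → run E
t=7: vr[E=487424/47235] → run E
t=8: vr[E=1805312/141705] → run E
t=9: vr[E=2148352/141705] → run E
t=10: (idle)
t=11: (idle)

completion order = C, D, E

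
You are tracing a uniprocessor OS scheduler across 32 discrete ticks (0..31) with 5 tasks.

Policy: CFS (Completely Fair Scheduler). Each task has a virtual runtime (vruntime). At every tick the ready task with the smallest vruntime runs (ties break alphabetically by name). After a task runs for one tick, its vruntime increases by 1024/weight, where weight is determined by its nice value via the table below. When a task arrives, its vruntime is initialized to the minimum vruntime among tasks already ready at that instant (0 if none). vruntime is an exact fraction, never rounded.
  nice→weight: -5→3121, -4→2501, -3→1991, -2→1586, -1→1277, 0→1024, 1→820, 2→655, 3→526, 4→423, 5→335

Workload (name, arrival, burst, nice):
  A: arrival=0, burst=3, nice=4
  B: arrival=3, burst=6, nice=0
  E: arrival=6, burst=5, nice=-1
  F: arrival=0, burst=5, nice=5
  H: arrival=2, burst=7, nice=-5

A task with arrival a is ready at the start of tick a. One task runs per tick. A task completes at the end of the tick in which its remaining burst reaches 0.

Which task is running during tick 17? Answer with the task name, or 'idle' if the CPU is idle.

running at tick 17 = A

t=0: vr[A=0 F=0] → run A
t=1: vr[A=1024/423 F=0] → run F
t=2: vr[A=1024/423 F=1024/335 H=1024/423] → run A
t=3: vr[A=2048/423 B=1024/423 F=1024/335 H=1024/423] → run B
t=4: vr[A=2048/423 B=1447/423 F=1024/335 H=1024/423] → run H
t=5: vr[A=2048/423 B=1447/423 F=1024/335 H=3629056/1320183] → run H
t=6: vr[A=2048/423 B=1447/423 E=1024/335 F=1024/335 H=4062208/1320183] → run E
t=7: vr[A=2048/423 B=1447/423 E=1650688/427795 F=1024/335 H=4062208/1320183] → run F
t=8: vr[A=2048/423 B=1447/423 E=1650688/427795 F=2048/335 H=4062208/1320183] → run H
t=9: vr[A=2048/423 B=1447/423 E=1650688/427795 F=2048/335 H=4495360/1320183] → run H
t=10: vr[A=2048/423 B=1447/423 E=1650688/427795 F=2048/335 H=4928512/1320183] → run B
t=11: vr[A=2048/423 B=1870/423 E=1650688/427795 F=2048/335 H=4928512/1320183] → run H
t=12: vr[A=2048/423 B=1870/423 E=1650688/427795 F=2048/335 H=5361664/1320183] → run E
t=13: vr[A=2048/423 B=1870/423 E=1993728/427795 F=2048/335 H=5361664/1320183] → run H
t=14: vr[A=2048/423 B=1870/423 E=1993728/427795 F=2048/335 H=5794816/1320183] → run H
t=15: vr[A=2048/423 B=1870/423 E=1993728/427795 F=2048/335] → run B
t=16: vr[A=2048/423 B=2293/423 E=1993728/427795 F=2048/335] → run E
t=17: vr[A=2048/423 B=2293/423 E=2336768/427795 F=2048/335] → run A
t=18: vr[B=2293/423 E=2336768/427795 F=2048/335] → run B
t=19: vr[B=2716/423 E=2336768/427795 F=2048/335] → run E
t=20: vr[B=2716/423 E=2679808/427795 F=2048/335] → run F
t=21: vr[B=2716/423 E=2679808/427795 F=3072/335] → run E
t=22: vr[B=2716/423 F=3072/335] → run B
t=23: vr[B=3139/423 F=3072/335] → run B
t=24: vr[F=3072/335] → run F
t=25: vr[F=4096/335] → run F
t=26: (idle)
t=27: (idle)
t=28: (idle)
t=29: (idle)
t=30: (idle)
t=31: (idle)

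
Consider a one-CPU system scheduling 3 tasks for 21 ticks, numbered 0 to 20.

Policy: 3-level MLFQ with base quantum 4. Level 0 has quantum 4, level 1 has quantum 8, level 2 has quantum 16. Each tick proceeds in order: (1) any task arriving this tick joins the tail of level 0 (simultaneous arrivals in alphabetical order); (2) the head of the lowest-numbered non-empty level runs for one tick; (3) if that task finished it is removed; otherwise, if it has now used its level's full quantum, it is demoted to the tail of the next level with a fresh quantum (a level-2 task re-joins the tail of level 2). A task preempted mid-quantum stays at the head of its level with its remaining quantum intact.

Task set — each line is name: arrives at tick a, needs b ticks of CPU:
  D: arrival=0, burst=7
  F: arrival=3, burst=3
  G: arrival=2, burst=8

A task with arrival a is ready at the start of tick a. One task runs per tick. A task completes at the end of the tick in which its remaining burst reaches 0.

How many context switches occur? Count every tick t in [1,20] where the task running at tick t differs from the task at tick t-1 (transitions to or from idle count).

t=0: L0/L1/L2 = D/-/- → run D
t=1: L0/L1/L2 = D/-/- → run D
t=2: L0/L1/L2 = DG/-/- → run D
t=3: L0/L1/L2 = DGF/-/- → run D
t=4: L0/L1/L2 = GF/D/- → run G
t=5: L0/L1/L2 = GF/D/- → run G
t=6: L0/L1/L2 = GF/D/- → run G
t=7: L0/L1/L2 = GF/D/- → run G
t=8: L0/L1/L2 = F/DG/- → run F
t=9: L0/L1/L2 = F/DG/- → run F
t=10: L0/L1/L2 = F/DG/- → run F
t=11: L0/L1/L2 = -/DG/- → run D
t=12: L0/L1/L2 = -/DG/- → run D
t=13: L0/L1/L2 = -/DG/- → run D
t=14: L0/L1/L2 = -/G/- → run G
t=15: L0/L1/L2 = -/G/- → run G
t=16: L0/L1/L2 = -/G/- → run G
t=17: L0/L1/L2 = -/G/- → run G
t=18: (idle)
t=19: (idle)
t=20: (idle)

context switches = 5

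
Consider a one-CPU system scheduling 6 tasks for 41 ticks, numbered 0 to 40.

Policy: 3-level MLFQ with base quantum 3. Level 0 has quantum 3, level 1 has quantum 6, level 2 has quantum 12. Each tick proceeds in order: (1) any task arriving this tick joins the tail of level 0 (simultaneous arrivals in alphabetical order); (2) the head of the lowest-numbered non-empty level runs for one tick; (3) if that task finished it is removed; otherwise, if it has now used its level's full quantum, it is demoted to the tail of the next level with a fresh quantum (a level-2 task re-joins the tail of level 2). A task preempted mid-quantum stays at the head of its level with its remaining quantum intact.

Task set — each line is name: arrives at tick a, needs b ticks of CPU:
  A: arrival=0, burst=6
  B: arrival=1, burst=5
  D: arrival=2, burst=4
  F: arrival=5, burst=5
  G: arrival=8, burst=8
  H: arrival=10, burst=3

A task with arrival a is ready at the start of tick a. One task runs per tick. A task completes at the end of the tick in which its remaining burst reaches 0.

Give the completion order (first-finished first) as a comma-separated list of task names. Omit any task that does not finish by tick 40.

t=0: L0/L1/L2 = A/-/- → run A
t=1: L0/L1/L2 = AB/-/- → run A
t=2: L0/L1/L2 = ABD/-/- → run A
t=3: L0/L1/L2 = BD/A/- → run B
t=4: L0/L1/L2 = BD/A/- → run B
t=5: L0/L1/L2 = BDF/A/- → run B
t=6: L0/L1/L2 = DF/AB/- → run D
t=7: L0/L1/L2 = DF/AB/- → run D
t=8: L0/L1/L2 = DFG/AB/- → run D
t=9: L0/L1/L2 = FG/ABD/- → run F
t=10: L0/L1/L2 = FGH/ABD/- → run F
t=11: L0/L1/L2 = FGH/ABD/- → run F
t=12: L0/L1/L2 = GH/ABDF/- → run G
t=13: L0/L1/L2 = GH/ABDF/- → run G
t=14: L0/L1/L2 = GH/ABDF/- → run G
t=15: L0/L1/L2 = H/ABDFG/- → run H
t=16: L0/L1/L2 = H/ABDFG/- → run H
t=17: L0/L1/L2 = H/ABDFG/- → run H
t=18: L0/L1/L2 = -/ABDFG/- → run A
t=19: L0/L1/L2 = -/ABDFG/- → run A
t=20: L0/L1/L2 = -/ABDFG/- → run A
t=21: L0/L1/L2 = -/BDFG/- → run B
t=22: L0/L1/L2 = -/BDFG/- → run B
t=23: L0/L1/L2 = -/DFG/- → run D
t=24: L0/L1/L2 = -/FG/- → run F
t=25: L0/L1/L2 = -/FG/- → run F
t=26: L0/L1/L2 = -/G/- → run G
t=27: L0/L1/L2 = -/G/- → run G
t=28: L0/L1/L2 = -/G/- → run G
t=29: L0/L1/L2 = -/G/- → run G
t=30: L0/L1/L2 = -/G/- → run G
t=31: (idle)
t=32: (idle)
t=33: (idle)
t=34: (idle)
t=35: (idle)
t=36: (idle)
t=37: (idle)
t=38: (idle)
t=39: (idle)
t=40: (idle)

completion order = H, A, B, D, F, G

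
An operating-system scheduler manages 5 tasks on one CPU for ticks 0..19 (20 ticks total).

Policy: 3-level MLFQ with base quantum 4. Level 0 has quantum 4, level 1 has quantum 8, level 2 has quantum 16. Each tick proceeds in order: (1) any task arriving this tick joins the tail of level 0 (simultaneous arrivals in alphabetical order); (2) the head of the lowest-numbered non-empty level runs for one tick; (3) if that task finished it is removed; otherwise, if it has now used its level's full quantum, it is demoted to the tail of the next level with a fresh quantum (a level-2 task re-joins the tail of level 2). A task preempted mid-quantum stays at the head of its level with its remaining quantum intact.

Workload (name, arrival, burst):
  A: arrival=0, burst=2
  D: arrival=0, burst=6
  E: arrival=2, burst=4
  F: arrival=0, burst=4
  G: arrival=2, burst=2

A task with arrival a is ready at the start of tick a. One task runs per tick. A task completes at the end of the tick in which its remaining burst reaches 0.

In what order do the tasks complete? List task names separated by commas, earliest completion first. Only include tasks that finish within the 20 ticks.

completion order = A, F, E, G, D

t=0: L0/L1/L2 = ADF/-/- → run A
t=1: L0/L1/L2 = ADF/-/- → run A
t=2: L0/L1/L2 = DFEG/-/- → run D
t=3: L0/L1/L2 = DFEG/-/- → run D
t=4: L0/L1/L2 = DFEG/-/- → run D
t=5: L0/L1/L2 = DFEG/-/- → run D
t=6: L0/L1/L2 = FEG/D/- → run F
t=7: L0/L1/L2 = FEG/D/- → run F
t=8: L0/L1/L2 = FEG/D/- → run F
t=9: L0/L1/L2 = FEG/D/- → run F
t=10: L0/L1/L2 = EG/D/- → run E
t=11: L0/L1/L2 = EG/D/- → run E
t=12: L0/L1/L2 = EG/D/- → run E
t=13: L0/L1/L2 = EG/D/- → run E
t=14: L0/L1/L2 = G/D/- → run G
t=15: L0/L1/L2 = G/D/- → run G
t=16: L0/L1/L2 = -/D/- → run D
t=17: L0/L1/L2 = -/D/- → run D
t=18: (idle)
t=19: (idle)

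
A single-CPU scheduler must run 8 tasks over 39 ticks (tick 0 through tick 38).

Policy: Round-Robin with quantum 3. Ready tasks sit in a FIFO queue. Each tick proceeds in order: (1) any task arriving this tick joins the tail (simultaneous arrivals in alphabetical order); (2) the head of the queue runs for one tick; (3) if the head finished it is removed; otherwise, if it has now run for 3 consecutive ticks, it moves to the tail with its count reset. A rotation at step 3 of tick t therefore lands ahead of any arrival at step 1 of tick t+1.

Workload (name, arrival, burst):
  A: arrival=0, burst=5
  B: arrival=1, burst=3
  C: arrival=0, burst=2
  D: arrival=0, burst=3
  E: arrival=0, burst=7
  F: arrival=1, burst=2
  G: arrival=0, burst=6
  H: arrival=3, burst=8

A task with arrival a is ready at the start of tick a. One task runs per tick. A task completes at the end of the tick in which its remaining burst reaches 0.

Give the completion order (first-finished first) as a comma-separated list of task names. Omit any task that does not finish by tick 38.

completion order = C, D, B, F, A, G, E, H

t=0: queue=[A,C,D,E,G] q_used=0 → run A
t=1: queue=[A,C,D,E,G,B,F] q_used=1 → run A
t=2: queue=[A,C,D,E,G,B,F] q_used=2 → run A
t=3: queue=[C,D,E,G,B,F,A,H] q_used=0 → run C
t=4: queue=[C,D,E,G,B,F,A,H] q_used=1 → run C
t=5: queue=[D,E,G,B,F,A,H] q_used=0 → run D
t=6: queue=[D,E,G,B,F,A,H] q_used=1 → run D
t=7: queue=[D,E,G,B,F,A,H] q_used=2 → run D
t=8: queue=[E,G,B,F,A,H] q_used=0 → run E
t=9: queue=[E,G,B,F,A,H] q_used=1 → run E
t=10: queue=[E,G,B,F,A,H] q_used=2 → run E
t=11: queue=[G,B,F,A,H,E] q_used=0 → run G
t=12: queue=[G,B,F,A,H,E] q_used=1 → run G
t=13: queue=[G,B,F,A,H,E] q_used=2 → run G
t=14: queue=[B,F,A,H,E,G] q_used=0 → run B
t=15: queue=[B,F,A,H,E,G] q_used=1 → run B
t=16: queue=[B,F,A,H,E,G] q_used=2 → run B
t=17: queue=[F,A,H,E,G] q_used=0 → run F
t=18: queue=[F,A,H,E,G] q_used=1 → run F
t=19: queue=[A,H,E,G] q_used=0 → run A
t=20: queue=[A,H,E,G] q_used=1 → run A
t=21: queue=[H,E,G] q_used=0 → run H
t=22: queue=[H,E,G] q_used=1 → run H
t=23: queue=[H,E,G] q_used=2 → run H
t=24: queue=[E,G,H] q_used=0 → run E
t=25: queue=[E,G,H] q_used=1 → run E
t=26: queue=[E,G,H] q_used=2 → run E
t=27: queue=[G,H,E] q_used=0 → run G
t=28: queue=[G,H,E] q_used=1 → run G
t=29: queue=[G,H,E] q_used=2 → run G
t=30: queue=[H,E] q_used=0 → run H
t=31: queue=[H,E] q_used=1 → run H
t=32: queue=[H,E] q_used=2 → run H
t=33: queue=[E,H] q_used=0 → run E
t=34: queue=[H] q_used=0 → run H
t=35: queue=[H] q_used=1 → run H
t=36: (idle)
t=37: (idle)
t=38: (idle)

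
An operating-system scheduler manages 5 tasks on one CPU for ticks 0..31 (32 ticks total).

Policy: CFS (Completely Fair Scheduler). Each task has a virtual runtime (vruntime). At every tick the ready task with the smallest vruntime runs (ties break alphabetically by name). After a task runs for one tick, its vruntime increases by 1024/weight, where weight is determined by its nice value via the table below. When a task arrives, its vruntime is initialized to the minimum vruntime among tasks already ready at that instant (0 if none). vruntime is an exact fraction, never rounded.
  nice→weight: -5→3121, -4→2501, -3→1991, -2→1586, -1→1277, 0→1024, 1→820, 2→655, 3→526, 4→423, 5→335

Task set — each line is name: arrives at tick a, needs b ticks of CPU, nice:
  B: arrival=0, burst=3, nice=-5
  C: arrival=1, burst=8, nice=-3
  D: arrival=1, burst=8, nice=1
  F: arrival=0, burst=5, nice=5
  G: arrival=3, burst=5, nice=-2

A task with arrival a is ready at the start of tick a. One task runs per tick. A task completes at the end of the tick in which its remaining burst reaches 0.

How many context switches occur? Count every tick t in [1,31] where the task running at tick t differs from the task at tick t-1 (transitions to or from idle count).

t=0: vr[B=0 F=0] → run B
t=1: vr[B=1024/3121 C=0 D=0 F=0] → run C
t=2: vr[B=1024/3121 C=1024/1991 D=0 F=0] → run D
t=3: vr[B=1024/3121 C=1024/1991 D=256/205 F=0 G=0] → run F
t=4: vr[B=1024/3121 C=1024/1991 D=256/205 F=1024/335 G=0] → run G
t=5: vr[B=1024/3121 C=1024/1991 D=256/205 F=1024/335 G=512/793] → run B
t=6: vr[B=2048/3121 C=1024/1991 D=256/205 F=1024/335 G=512/793] → run C
t=7: vr[B=2048/3121 C=2048/1991 D=256/205 F=1024/335 G=512/793] → run G
t=8: vr[B=2048/3121 C=2048/1991 D=256/205 F=1024/335 G=1024/793] → run B
t=9: vr[C=2048/1991 D=256/205 F=1024/335 G=1024/793] → run C
t=10: vr[C=3072/1991 D=256/205 F=1024/335 G=1024/793] → run D
t=11: vr[C=3072/1991 D=512/205 F=1024/335 G=1024/793] → run G
t=12: vr[C=3072/1991 D=512/205 F=1024/335 G=1536/793] → run C
t=13: vr[C=4096/1991 D=512/205 F=1024/335 G=1536/793] → run G
t=14: vr[C=4096/1991 D=512/205 F=1024/335 G=2048/793] → run C
t=15: vr[C=5120/1991 D=512/205 F=1024/335 G=2048/793] → run D
t=16: vr[C=5120/1991 D=768/205 F=1024/335 G=2048/793] → run C
t=17: vr[C=6144/1991 D=768/205 F=1024/335 G=2048/793] → run G
t=18: vr[C=6144/1991 D=768/205 F=1024/335] → run F
t=19: vr[C=6144/1991 D=768/205 F=2048/335] → run C
t=20: vr[C=7168/1991 D=768/205 F=2048/335] → run C
t=21: vr[D=768/205 F=2048/335] → run D
t=22: vr[D=1024/205 F=2048/335] → run D
t=23: vr[D=256/41 F=2048/335] → run F
t=24: vr[D=256/41 F=3072/335] → run D
t=25: vr[D=1536/205 F=3072/335] → run D
t=26: vr[D=1792/205 F=3072/335] → run D
t=27: vr[F=3072/335] → run F
t=28: vr[F=4096/335] → run F
t=29: (idle)
t=30: (idle)
t=31: (idle)

context switches = 24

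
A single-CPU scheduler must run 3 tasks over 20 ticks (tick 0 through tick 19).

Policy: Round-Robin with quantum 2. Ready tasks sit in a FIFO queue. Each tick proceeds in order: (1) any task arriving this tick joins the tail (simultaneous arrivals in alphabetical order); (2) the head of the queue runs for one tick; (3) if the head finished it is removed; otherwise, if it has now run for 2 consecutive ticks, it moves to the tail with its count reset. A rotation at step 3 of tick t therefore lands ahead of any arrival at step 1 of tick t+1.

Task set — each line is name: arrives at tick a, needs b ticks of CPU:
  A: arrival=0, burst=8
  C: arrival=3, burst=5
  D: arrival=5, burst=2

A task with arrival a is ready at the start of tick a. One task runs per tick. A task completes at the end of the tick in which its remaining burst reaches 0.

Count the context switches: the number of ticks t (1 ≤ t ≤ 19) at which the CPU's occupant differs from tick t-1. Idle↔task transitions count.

context switches = 7

t=0: queue=[A] q_used=0 → run A
t=1: queue=[A] q_used=1 → run A
t=2: queue=[A] q_used=0 → run A
t=3: queue=[A,C] q_used=1 → run A
t=4: queue=[C,A] q_used=0 → run C
t=5: queue=[C,A,D] q_used=1 → run C
t=6: queue=[A,D,C] q_used=0 → run A
t=7: queue=[A,D,C] q_used=1 → run A
t=8: queue=[D,C,A] q_used=0 → run D
t=9: queue=[D,C,A] q_used=1 → run D
t=10: queue=[C,A] q_used=0 → run C
t=11: queue=[C,A] q_used=1 → run C
t=12: queue=[A,C] q_used=0 → run A
t=13: queue=[A,C] q_used=1 → run A
t=14: queue=[C] q_used=0 → run C
t=15: (idle)
t=16: (idle)
t=17: (idle)
t=18: (idle)
t=19: (idle)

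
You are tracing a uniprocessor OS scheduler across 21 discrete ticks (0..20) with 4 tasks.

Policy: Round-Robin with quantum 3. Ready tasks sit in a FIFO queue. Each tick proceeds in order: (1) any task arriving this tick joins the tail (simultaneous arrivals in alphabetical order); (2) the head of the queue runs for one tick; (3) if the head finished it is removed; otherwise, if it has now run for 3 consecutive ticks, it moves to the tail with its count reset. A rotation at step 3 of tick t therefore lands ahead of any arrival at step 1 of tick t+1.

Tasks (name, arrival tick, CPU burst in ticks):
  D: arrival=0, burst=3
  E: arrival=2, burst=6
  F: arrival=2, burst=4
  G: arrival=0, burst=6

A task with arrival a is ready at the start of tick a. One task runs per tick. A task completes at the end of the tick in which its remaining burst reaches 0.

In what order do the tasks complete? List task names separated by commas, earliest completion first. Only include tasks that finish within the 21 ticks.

completion order = D, G, E, F

t=0: queue=[D,G] q_used=0 → run D
t=1: queue=[D,G] q_used=1 → run D
t=2: queue=[D,G,E,F] q_used=2 → run D
t=3: queue=[G,E,F] q_used=0 → run G
t=4: queue=[G,E,F] q_used=1 → run G
t=5: queue=[G,E,F] q_used=2 → run G
t=6: queue=[E,F,G] q_used=0 → run E
t=7: queue=[E,F,G] q_used=1 → run E
t=8: queue=[E,F,G] q_used=2 → run E
t=9: queue=[F,G,E] q_used=0 → run F
t=10: queue=[F,G,E] q_used=1 → run F
t=11: queue=[F,G,E] q_used=2 → run F
t=12: queue=[G,E,F] q_used=0 → run G
t=13: queue=[G,E,F] q_used=1 → run G
t=14: queue=[G,E,F] q_used=2 → run G
t=15: queue=[E,F] q_used=0 → run E
t=16: queue=[E,F] q_used=1 → run E
t=17: queue=[E,F] q_used=2 → run E
t=18: queue=[F] q_used=0 → run F
t=19: (idle)
t=20: (idle)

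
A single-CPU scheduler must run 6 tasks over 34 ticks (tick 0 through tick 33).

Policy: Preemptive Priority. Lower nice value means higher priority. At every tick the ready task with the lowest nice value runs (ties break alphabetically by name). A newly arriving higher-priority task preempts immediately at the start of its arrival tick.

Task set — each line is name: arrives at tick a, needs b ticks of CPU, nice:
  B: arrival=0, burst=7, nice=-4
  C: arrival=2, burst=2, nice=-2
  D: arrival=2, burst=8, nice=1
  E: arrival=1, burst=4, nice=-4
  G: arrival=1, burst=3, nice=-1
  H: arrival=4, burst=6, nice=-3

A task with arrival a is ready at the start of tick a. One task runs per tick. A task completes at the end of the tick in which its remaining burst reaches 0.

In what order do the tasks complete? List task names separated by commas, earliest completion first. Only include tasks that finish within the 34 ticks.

completion order = B, E, H, C, G, D

t=0: ready={B} → run B
t=1: ready={B,E,G} → run B
t=2: ready={B,C,D,E,G} → run B
t=3: ready={B,C,D,E,G} → run B
t=4: ready={B,C,D,E,G,H} → run B
t=5: ready={B,C,D,E,G,H} → run B
t=6: ready={B,C,D,E,G,H} → run B
t=7: ready={C,D,E,G,H} → run E
t=8: ready={C,D,E,G,H} → run E
t=9: ready={C,D,E,G,H} → run E
t=10: ready={C,D,E,G,H} → run E
t=11: ready={C,D,G,H} → run H
t=12: ready={C,D,G,H} → run H
t=13: ready={C,D,G,H} → run H
t=14: ready={C,D,G,H} → run H
t=15: ready={C,D,G,H} → run H
t=16: ready={C,D,G,H} → run H
t=17: ready={C,D,G} → run C
t=18: ready={C,D,G} → run C
t=19: ready={D,G} → run G
t=20: ready={D,G} → run G
t=21: ready={D,G} → run G
t=22: ready={D} → run D
t=23: ready={D} → run D
t=24: ready={D} → run D
t=25: ready={D} → run D
t=26: ready={D} → run D
t=27: ready={D} → run D
t=28: ready={D} → run D
t=29: ready={D} → run D
t=30: (idle)
t=31: (idle)
t=32: (idle)
t=33: (idle)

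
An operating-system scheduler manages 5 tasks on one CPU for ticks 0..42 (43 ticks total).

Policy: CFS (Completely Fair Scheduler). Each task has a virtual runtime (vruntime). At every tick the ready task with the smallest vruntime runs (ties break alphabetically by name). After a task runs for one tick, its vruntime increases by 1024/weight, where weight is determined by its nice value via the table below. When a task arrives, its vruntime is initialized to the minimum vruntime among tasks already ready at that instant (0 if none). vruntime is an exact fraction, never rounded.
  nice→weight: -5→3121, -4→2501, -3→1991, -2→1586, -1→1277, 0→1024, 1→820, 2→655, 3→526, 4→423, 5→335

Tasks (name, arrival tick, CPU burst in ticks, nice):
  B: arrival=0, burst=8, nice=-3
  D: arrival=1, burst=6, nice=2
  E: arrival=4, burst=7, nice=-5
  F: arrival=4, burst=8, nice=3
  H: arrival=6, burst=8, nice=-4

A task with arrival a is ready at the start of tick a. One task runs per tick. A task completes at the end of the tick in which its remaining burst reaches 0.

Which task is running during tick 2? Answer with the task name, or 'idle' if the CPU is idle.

t=0: vr[B=0] → run B
t=1: vr[B=1024/1991 D=1024/1991] → run B
t=2: vr[B=2048/1991 D=1024/1991] → run D
t=3: vr[B=2048/1991 D=2709504/1304105] → run B
t=4: vr[B=3072/1991 D=2709504/1304105 E=3072/1991 F=3072/1991] → run B
t=5: vr[B=4096/1991 D=2709504/1304105 E=3072/1991 F=3072/1991] → run E
t=6: vr[B=4096/1991 D=2709504/1304105 E=11626496/6213911 F=3072/1991 H=3072/1991] → run F
t=7: vr[B=4096/1991 D=2709504/1304105 E=11626496/6213911 F=1827328/523633 H=3072/1991] → run H
t=8: vr[B=4096/1991 D=2709504/1304105 E=11626496/6213911 F=1827328/523633 H=9721856/4979491] → run E
t=9: vr[B=4096/1991 D=2709504/1304105 E=13665280/6213911 F=1827328/523633 H=9721856/4979491] → run H
t=10: vr[B=4096/1991 D=2709504/1304105 E=13665280/6213911 F=1827328/523633 H=11760640/4979491] → run B
t=11: vr[B=5120/1991 D=2709504/1304105 E=13665280/6213911 F=1827328/523633 H=11760640/4979491] → run D
t=12: vr[B=5120/1991 D=4748288/1304105 E=13665280/6213911 F=1827328/523633 H=11760640/4979491] → run E
t=13: vr[B=5120/1991 D=4748288/1304105 E=15704064/6213911 F=1827328/523633 H=11760640/4979491] → run H
t=14: vr[B=5120/1991 D=4748288/1304105 E=15704064/6213911 F=1827328/523633 H=13799424/4979491] → run E
t=15: vr[B=5120/1991 D=4748288/1304105 E=17742848/6213911 F=1827328/523633 H=13799424/4979491] → run B
t=16: vr[B=6144/1991 D=4748288/1304105 E=17742848/6213911 F=1827328/523633 H=13799424/4979491] → run H
t=17: vr[B=6144/1991 D=4748288/1304105 E=17742848/6213911 F=1827328/523633 H=15838208/4979491] → run E
t=18: vr[B=6144/1991 D=4748288/1304105 E=19781632/6213911 F=1827328/523633 H=15838208/4979491] → run B
t=19: vr[B=7168/1991 D=4748288/1304105 E=19781632/6213911 F=1827328/523633 H=15838208/4979491] → run H
t=20: vr[B=7168/1991 D=4748288/1304105 E=19781632/6213911 F=1827328/523633 H=17876992/4979491] → run E
t=21: vr[B=7168/1991 D=4748288/1304105 E=21820416/6213911 F=1827328/523633 H=17876992/4979491] → run F
t=22: vr[B=7168/1991 D=4748288/1304105 E=21820416/6213911 F=2846720/523633 H=17876992/4979491] → run E
t=23: vr[B=7168/1991 D=4748288/1304105 F=2846720/523633 H=17876992/4979491] → run H
t=24: vr[B=7168/1991 D=4748288/1304105 F=2846720/523633 H=19915776/4979491] → run B
t=25: vr[D=4748288/1304105 F=2846720/523633 H=19915776/4979491] → run D
t=26: vr[D=6787072/1304105 F=2846720/523633 H=19915776/4979491] → run H
t=27: vr[D=6787072/1304105 F=2846720/523633 H=21954560/4979491] → run H
t=28: vr[D=6787072/1304105 F=2846720/523633] → run D
t=29: vr[D=8825856/1304105 F=2846720/523633] → run F
t=30: vr[D=8825856/1304105 F=3866112/523633] → run D
t=31: vr[D=2172928/260821 F=3866112/523633] → run F
t=32: vr[D=2172928/260821 F=4885504/523633] → run D
t=33: vr[F=4885504/523633] → run F
t=34: vr[F=5904896/523633] → run F
t=35: vr[F=6924288/523633] → run F
t=36: vr[F=7943680/523633] → run F
t=37: (idle)
t=38: (idle)
t=39: (idle)
t=40: (idle)
t=41: (idle)
t=42: (idle)

running at tick 2 = D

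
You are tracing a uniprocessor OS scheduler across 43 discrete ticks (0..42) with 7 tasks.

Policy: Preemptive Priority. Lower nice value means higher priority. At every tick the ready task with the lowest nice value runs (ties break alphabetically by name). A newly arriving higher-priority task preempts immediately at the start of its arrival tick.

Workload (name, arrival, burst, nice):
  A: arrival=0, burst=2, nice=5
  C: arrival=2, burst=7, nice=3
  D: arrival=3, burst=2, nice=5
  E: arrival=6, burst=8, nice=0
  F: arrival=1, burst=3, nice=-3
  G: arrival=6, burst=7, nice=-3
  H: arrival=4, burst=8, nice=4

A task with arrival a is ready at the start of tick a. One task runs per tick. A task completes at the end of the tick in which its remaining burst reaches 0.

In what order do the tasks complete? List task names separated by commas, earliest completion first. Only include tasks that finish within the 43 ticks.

completion order = F, G, E, C, H, A, D

t=0: ready={A} → run A
t=1: ready={A,F} → run F
t=2: ready={A,C,F} → run F
t=3: ready={A,C,D,F} → run F
t=4: ready={A,C,D,H} → run C
t=5: ready={A,C,D,H} → run C
t=6: ready={A,C,D,E,G,H} → run G
t=7: ready={A,C,D,E,G,H} → run G
t=8: ready={A,C,D,E,G,H} → run G
t=9: ready={A,C,D,E,G,H} → run G
t=10: ready={A,C,D,E,G,H} → run G
t=11: ready={A,C,D,E,G,H} → run G
t=12: ready={A,C,D,E,G,H} → run G
t=13: ready={A,C,D,E,H} → run E
t=14: ready={A,C,D,E,H} → run E
t=15: ready={A,C,D,E,H} → run E
t=16: ready={A,C,D,E,H} → run E
t=17: ready={A,C,D,E,H} → run E
t=18: ready={A,C,D,E,H} → run E
t=19: ready={A,C,D,E,H} → run E
t=20: ready={A,C,D,E,H} → run E
t=21: ready={A,C,D,H} → run C
t=22: ready={A,C,D,H} → run C
t=23: ready={A,C,D,H} → run C
t=24: ready={A,C,D,H} → run C
t=25: ready={A,C,D,H} → run C
t=26: ready={A,D,H} → run H
t=27: ready={A,D,H} → run H
t=28: ready={A,D,H} → run H
t=29: ready={A,D,H} → run H
t=30: ready={A,D,H} → run H
t=31: ready={A,D,H} → run H
t=32: ready={A,D,H} → run H
t=33: ready={A,D,H} → run H
t=34: ready={A,D} → run A
t=35: ready={D} → run D
t=36: ready={D} → run D
t=37: (idle)
t=38: (idle)
t=39: (idle)
t=40: (idle)
t=41: (idle)
t=42: (idle)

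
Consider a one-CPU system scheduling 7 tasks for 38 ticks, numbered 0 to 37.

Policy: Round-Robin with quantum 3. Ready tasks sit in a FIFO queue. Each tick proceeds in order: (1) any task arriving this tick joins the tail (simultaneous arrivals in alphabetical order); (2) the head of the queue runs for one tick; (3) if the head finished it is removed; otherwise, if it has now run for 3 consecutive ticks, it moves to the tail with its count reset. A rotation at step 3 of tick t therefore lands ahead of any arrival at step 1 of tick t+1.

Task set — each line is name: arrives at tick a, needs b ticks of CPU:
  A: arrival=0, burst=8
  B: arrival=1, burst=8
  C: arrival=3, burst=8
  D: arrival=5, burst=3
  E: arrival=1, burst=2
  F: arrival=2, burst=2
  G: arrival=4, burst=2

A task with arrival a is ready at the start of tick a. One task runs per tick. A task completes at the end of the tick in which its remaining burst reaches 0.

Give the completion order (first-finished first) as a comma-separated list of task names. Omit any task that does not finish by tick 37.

t=0: queue=[A] q_used=0 → run A
t=1: queue=[A,B,E] q_used=1 → run A
t=2: queue=[A,B,E,F] q_used=2 → run A
t=3: queue=[B,E,F,A,C] q_used=0 → run B
t=4: queue=[B,E,F,A,C,G] q_used=1 → run B
t=5: queue=[B,E,F,A,C,G,D] q_used=2 → run B
t=6: queue=[E,F,A,C,G,D,B] q_used=0 → run E
t=7: queue=[E,F,A,C,G,D,B] q_used=1 → run E
t=8: queue=[F,A,C,G,D,B] q_used=0 → run F
t=9: queue=[F,A,C,G,D,B] q_used=1 → run F
t=10: queue=[A,C,G,D,B] q_used=0 → run A
t=11: queue=[A,C,G,D,B] q_used=1 → run A
t=12: queue=[A,C,G,D,B] q_used=2 → run A
t=13: queue=[C,G,D,B,A] q_used=0 → run C
t=14: queue=[C,G,D,B,A] q_used=1 → run C
t=15: queue=[C,G,D,B,A] q_used=2 → run C
t=16: queue=[G,D,B,A,C] q_used=0 → run G
t=17: queue=[G,D,B,A,C] q_used=1 → run G
t=18: queue=[D,B,A,C] q_used=0 → run D
t=19: queue=[D,B,A,C] q_used=1 → run D
t=20: queue=[D,B,A,C] q_used=2 → run D
t=21: queue=[B,A,C] q_used=0 → run B
t=22: queue=[B,A,C] q_used=1 → run B
t=23: queue=[B,A,C] q_used=2 → run B
t=24: queue=[A,C,B] q_used=0 → run A
t=25: queue=[A,C,B] q_used=1 → run A
t=26: queue=[C,B] q_used=0 → run C
t=27: queue=[C,B] q_used=1 → run C
t=28: queue=[C,B] q_used=2 → run C
t=29: queue=[B,C] q_used=0 → run B
t=30: queue=[B,C] q_used=1 → run B
t=31: queue=[C] q_used=0 → run C
t=32: queue=[C] q_used=1 → run C
t=33: (idle)
t=34: (idle)
t=35: (idle)
t=36: (idle)
t=37: (idle)

completion order = E, F, G, D, A, B, C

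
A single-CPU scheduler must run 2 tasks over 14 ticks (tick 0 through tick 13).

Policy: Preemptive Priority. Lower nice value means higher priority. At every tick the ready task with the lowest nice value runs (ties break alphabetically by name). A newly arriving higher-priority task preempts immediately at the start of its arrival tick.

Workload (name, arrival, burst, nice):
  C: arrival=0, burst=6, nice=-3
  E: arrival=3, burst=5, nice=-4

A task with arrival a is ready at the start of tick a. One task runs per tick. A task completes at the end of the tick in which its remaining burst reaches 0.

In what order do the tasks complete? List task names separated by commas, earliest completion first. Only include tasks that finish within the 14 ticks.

completion order = E, C

t=0: ready={C} → run C
t=1: ready={C} → run C
t=2: ready={C} → run C
t=3: ready={C,E} → run E
t=4: ready={C,E} → run E
t=5: ready={C,E} → run E
t=6: ready={C,E} → run E
t=7: ready={C,E} → run E
t=8: ready={C} → run C
t=9: ready={C} → run C
t=10: ready={C} → run C
t=11: (idle)
t=12: (idle)
t=13: (idle)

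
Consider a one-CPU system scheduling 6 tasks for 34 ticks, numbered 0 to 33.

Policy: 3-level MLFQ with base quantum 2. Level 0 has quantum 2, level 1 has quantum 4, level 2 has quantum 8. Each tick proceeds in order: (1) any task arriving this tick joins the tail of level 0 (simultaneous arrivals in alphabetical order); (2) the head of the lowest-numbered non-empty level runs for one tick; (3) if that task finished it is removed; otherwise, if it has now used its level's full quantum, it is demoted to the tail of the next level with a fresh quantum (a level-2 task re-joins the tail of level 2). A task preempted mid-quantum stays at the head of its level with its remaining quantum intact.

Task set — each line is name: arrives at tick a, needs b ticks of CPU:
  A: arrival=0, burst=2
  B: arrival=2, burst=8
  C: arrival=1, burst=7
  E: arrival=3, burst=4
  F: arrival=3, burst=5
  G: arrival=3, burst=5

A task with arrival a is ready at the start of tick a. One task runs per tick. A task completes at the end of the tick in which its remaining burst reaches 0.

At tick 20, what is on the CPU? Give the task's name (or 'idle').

running at tick 20 = E

t=0: L0/L1/L2 = A/-/- → run A
t=1: L0/L1/L2 = AC/-/- → run A
t=2: L0/L1/L2 = CB/-/- → run C
t=3: L0/L1/L2 = CBEFG/-/- → run C
t=4: L0/L1/L2 = BEFG/C/- → run B
t=5: L0/L1/L2 = BEFG/C/- → run B
t=6: L0/L1/L2 = EFG/CB/- → run E
t=7: L0/L1/L2 = EFG/CB/- → run E
t=8: L0/L1/L2 = FG/CBE/- → run F
t=9: L0/L1/L2 = FG/CBE/- → run F
t=10: L0/L1/L2 = G/CBEF/- → run G
t=11: L0/L1/L2 = G/CBEF/- → run G
t=12: L0/L1/L2 = -/CBEFG/- → run C
t=13: L0/L1/L2 = -/CBEFG/- → run C
t=14: L0/L1/L2 = -/CBEFG/- → run C
t=15: L0/L1/L2 = -/CBEFG/- → run C
t=16: L0/L1/L2 = -/BEFG/C → run B
t=17: L0/L1/L2 = -/BEFG/C → run B
t=18: L0/L1/L2 = -/BEFG/C → run B
t=19: L0/L1/L2 = -/BEFG/C → run B
t=20: L0/L1/L2 = -/EFG/CB → run E
t=21: L0/L1/L2 = -/EFG/CB → run E
t=22: L0/L1/L2 = -/FG/CB → run F
t=23: L0/L1/L2 = -/FG/CB → run F
t=24: L0/L1/L2 = -/FG/CB → run F
t=25: L0/L1/L2 = -/G/CB → run G
t=26: L0/L1/L2 = -/G/CB → run G
t=27: L0/L1/L2 = -/G/CB → run G
t=28: L0/L1/L2 = -/-/CB → run C
t=29: L0/L1/L2 = -/-/B → run B
t=30: L0/L1/L2 = -/-/B → run B
t=31: (idle)
t=32: (idle)
t=33: (idle)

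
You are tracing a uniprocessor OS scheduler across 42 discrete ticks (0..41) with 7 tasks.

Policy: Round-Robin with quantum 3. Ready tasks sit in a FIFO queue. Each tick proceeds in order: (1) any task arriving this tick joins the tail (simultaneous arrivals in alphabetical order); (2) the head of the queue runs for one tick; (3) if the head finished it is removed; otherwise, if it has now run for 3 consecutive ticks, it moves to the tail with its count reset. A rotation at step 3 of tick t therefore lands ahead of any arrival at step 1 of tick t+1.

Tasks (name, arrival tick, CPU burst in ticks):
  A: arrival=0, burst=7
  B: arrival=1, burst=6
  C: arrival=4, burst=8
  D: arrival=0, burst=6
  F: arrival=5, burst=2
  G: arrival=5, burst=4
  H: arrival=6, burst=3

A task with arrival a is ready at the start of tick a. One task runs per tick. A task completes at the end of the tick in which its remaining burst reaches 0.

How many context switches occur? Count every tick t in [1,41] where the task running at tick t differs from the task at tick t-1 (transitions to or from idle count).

context switches = 14

t=0: queue=[A,D] q_used=0 → run A
t=1: queue=[A,D,B] q_used=1 → run A
t=2: queue=[A,D,B] q_used=2 → run A
t=3: queue=[D,B,A] q_used=0 → run D
t=4: queue=[D,B,A,C] q_used=1 → run D
t=5: queue=[D,B,A,C,F,G] q_used=2 → run D
t=6: queue=[B,A,C,F,G,D,H] q_used=0 → run B
t=7: queue=[B,A,C,F,G,D,H] q_used=1 → run B
t=8: queue=[B,A,C,F,G,D,H] q_used=2 → run B
t=9: queue=[A,C,F,G,D,H,B] q_used=0 → run A
t=10: queue=[A,C,F,G,D,H,B] q_used=1 → run A
t=11: queue=[A,C,F,G,D,H,B] q_used=2 → run A
t=12: queue=[C,F,G,D,H,B,A] q_used=0 → run C
t=13: queue=[C,F,G,D,H,B,A] q_used=1 → run C
t=14: queue=[C,F,G,D,H,B,A] q_used=2 → run C
t=15: queue=[F,G,D,H,B,A,C] q_used=0 → run F
t=16: queue=[F,G,D,H,B,A,C] q_used=1 → run F
t=17: queue=[G,D,H,B,A,C] q_used=0 → run G
t=18: queue=[G,D,H,B,A,C] q_used=1 → run G
t=19: queue=[G,D,H,B,A,C] q_used=2 → run G
t=20: queue=[D,H,B,A,C,G] q_used=0 → run D
t=21: queue=[D,H,B,A,C,G] q_used=1 → run D
t=22: queue=[D,H,B,A,C,G] q_used=2 → run D
t=23: queue=[H,B,A,C,G] q_used=0 → run H
t=24: queue=[H,B,A,C,G] q_used=1 → run H
t=25: queue=[H,B,A,C,G] q_used=2 → run H
t=26: queue=[B,A,C,G] q_used=0 → run B
t=27: queue=[B,A,C,G] q_used=1 → run B
t=28: queue=[B,A,C,G] q_used=2 → run B
t=29: queue=[A,C,G] q_used=0 → run A
t=30: queue=[C,G] q_used=0 → run C
t=31: queue=[C,G] q_used=1 → run C
t=32: queue=[C,G] q_used=2 → run C
t=33: queue=[G,C] q_used=0 → run G
t=34: queue=[C] q_used=0 → run C
t=35: queue=[C] q_used=1 → run C
t=36: (idle)
t=37: (idle)
t=38: (idle)
t=39: (idle)
t=40: (idle)
t=41: (idle)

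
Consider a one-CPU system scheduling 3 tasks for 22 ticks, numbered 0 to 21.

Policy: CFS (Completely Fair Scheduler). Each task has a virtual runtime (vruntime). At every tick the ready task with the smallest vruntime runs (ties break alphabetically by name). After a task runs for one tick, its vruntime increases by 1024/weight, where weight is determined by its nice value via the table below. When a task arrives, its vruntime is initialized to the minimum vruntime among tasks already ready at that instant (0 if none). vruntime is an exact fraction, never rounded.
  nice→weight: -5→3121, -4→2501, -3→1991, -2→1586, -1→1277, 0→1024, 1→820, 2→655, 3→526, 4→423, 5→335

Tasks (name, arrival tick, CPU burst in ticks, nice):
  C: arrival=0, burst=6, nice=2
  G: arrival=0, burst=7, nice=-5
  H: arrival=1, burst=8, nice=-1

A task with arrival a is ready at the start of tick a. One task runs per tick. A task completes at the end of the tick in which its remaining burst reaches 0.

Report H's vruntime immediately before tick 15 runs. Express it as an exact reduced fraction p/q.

vruntime(H, start of tick 15) = 5120/1277

t=0: vr[C=0 G=0] → run C
t=1: vr[C=1024/655 G=0 H=0] → run G
t=2: vr[C=1024/655 G=1024/3121 H=0] → run H
t=3: vr[C=1024/655 G=1024/3121 H=1024/1277] → run G
t=4: vr[C=1024/655 G=2048/3121 H=1024/1277] → run G
t=5: vr[C=1024/655 G=3072/3121 H=1024/1277] → run H
t=6: vr[C=1024/655 G=3072/3121 H=2048/1277] → run G
t=7: vr[C=1024/655 G=4096/3121 H=2048/1277] → run G
t=8: vr[C=1024/655 G=5120/3121 H=2048/1277] → run C
t=9: vr[C=2048/655 G=5120/3121 H=2048/1277] → run H
t=10: vr[C=2048/655 G=5120/3121 H=3072/1277] → run G
t=11: vr[C=2048/655 G=6144/3121 H=3072/1277] → run G
t=12: vr[C=2048/655 H=3072/1277] → run H
t=13: vr[C=2048/655 H=4096/1277] → run C
t=14: vr[C=3072/655 H=4096/1277] → run H
t=15: vr[C=3072/655 H=5120/1277] → run H
t=16: vr[C=3072/655 H=6144/1277] → run C
t=17: vr[C=4096/655 H=6144/1277] → run H
t=18: vr[C=4096/655 H=7168/1277] → run H
t=19: vr[C=4096/655] → run C
t=20: vr[C=1024/131] → run C
t=21: (idle)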